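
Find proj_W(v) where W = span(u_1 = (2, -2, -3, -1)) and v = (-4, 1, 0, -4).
proj_W(v) = (-2/3, 2/3, 1, 1/3)

Set up U = [u_1 | ... | u_1] ∈ R^(4×1). The projector onto W = col(U) is P = U (U^T U)^(-1) U^T.
Compute U^T U =
  [18],
and U^T v = (-6).
Solve U^T U · c = U^T v for the coefficients: c = (-1/3). The projection is proj_W(v) = U c.
Check: (v - proj_W(v)) · u_1 = 0  (should be 0).
Result: proj_W(v) = (-2/3, 2/3, 1, 1/3).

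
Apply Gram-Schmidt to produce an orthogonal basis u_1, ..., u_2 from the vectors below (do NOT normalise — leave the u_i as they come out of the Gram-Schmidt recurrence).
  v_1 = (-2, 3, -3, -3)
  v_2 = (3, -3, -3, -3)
Orthogonal basis:
  u_1 = (-2, 3, -3, -3)
  u_2 = (99/31, -102/31, -84/31, -84/31)

Apply the Gram-Schmidt recurrence
  u_1 = v_1
  u_i = v_i − Σ_{j<i} ((v_i · u_j) / (u_j · u_j)) · u_j.

Step by step this gives:
  u_1 = (-2, 3, -3, -3)
  u_2 = (99/31, -102/31, -84/31, -84/31)

Orthogonality check:
  u_2 · u_1 = 0 (should be 0)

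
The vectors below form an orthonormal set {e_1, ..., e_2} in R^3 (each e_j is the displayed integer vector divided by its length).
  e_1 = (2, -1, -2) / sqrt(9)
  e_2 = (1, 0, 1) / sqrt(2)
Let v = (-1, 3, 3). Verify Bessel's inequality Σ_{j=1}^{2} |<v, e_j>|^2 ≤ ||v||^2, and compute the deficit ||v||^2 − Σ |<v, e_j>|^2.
Σ |<v, e_j>|^2 = 139/9; ||v||^2 = 19; deficit = 32/9

Write each e_j = u_j / sqrt(<u_j, u_j>) where u_j is the displayed integer vector. Then <v, e_j> = <v, u_j> / sqrt(<u_j, u_j>), so |<v, e_j>|^2 = <v, u_j>^2 / <u_j, u_j>.
Coefficients: <v, e_1> = -11/sqrt(9), <v, e_2> = 2/sqrt(2).
Square and sum: Σ |<v, e_j>|^2 = 139/9.
Compute ||v||^2 = v·v = 19.
Deficit = 19 − 139/9 = 32/9 ≥ 0, confirming Bessel's inequality. (The deficit equals ||v − Σ <v,e_j> e_j||^2, the squared distance from v to span{e_j}.)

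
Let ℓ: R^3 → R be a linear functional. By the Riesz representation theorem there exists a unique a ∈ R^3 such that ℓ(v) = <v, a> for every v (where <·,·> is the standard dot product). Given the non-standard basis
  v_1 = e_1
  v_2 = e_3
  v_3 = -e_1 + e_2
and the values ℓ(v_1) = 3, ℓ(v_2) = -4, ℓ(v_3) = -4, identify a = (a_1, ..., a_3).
a = (3, -1, -4)

Write a = (a_1, ..., a_3) in the standard basis. For each basis vector v_i, ℓ(v_i) = <v_i, a> is a linear equation in the a_j's. Collect the n equations into a matrix system V a = ℓ, where row i of V is v_i (expressed in the standard basis). Since V is invertible (lower-triangular with 1s on the diagonal, up to permutation), solve by back-substitution:
  V =
[[1, 0, 0],
 [0, 0, 1],
 [-1, 1, 0]]
  V a = (3, -4, -4)
Solving gives a = (3, -1, -4).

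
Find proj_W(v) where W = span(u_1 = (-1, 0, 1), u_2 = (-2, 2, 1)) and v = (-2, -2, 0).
proj_W(v) = (-2/3, -4/3, 4/3)

Set up U = [u_1 | ... | u_2] ∈ R^(3×2). The projector onto W = col(U) is P = U (U^T U)^(-1) U^T.
Compute U^T U =
  [2, 3]
  [3, 9],
and U^T v = (2, 0).
Solve U^T U · c = U^T v for the coefficients: c = (2, -2/3). The projection is proj_W(v) = U c.
Check: (v - proj_W(v)) · u_1 = 0  (should be 0).
Check: (v - proj_W(v)) · u_2 = 0  (should be 0).
Result: proj_W(v) = (-2/3, -4/3, 4/3).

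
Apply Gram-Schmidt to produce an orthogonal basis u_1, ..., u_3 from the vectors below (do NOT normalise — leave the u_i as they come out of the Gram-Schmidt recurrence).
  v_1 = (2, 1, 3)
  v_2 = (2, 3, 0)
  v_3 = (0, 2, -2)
Orthogonal basis:
  u_1 = (2, 1, 3)
  u_2 = (1, 5/2, -3/2)
  u_3 = (-36/133, 24/133, 16/133)

Apply the Gram-Schmidt recurrence
  u_1 = v_1
  u_i = v_i − Σ_{j<i} ((v_i · u_j) / (u_j · u_j)) · u_j.

Step by step this gives:
  u_1 = (2, 1, 3)
  u_2 = (1, 5/2, -3/2)
  u_3 = (-36/133, 24/133, 16/133)

Orthogonality check:
  u_2 · u_1 = 0 (should be 0)
  u_3 · u_1 = 0 (should be 0)
  u_3 · u_2 = 0 (should be 0)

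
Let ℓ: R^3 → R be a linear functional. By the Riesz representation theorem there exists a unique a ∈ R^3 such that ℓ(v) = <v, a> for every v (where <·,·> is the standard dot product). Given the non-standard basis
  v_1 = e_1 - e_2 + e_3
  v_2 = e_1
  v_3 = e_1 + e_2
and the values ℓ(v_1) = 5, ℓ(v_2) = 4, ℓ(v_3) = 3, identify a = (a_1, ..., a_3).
a = (4, -1, 0)

Write a = (a_1, ..., a_3) in the standard basis. For each basis vector v_i, ℓ(v_i) = <v_i, a> is a linear equation in the a_j's. Collect the n equations into a matrix system V a = ℓ, where row i of V is v_i (expressed in the standard basis). Since V is invertible (lower-triangular with 1s on the diagonal, up to permutation), solve by back-substitution:
  V =
[[1, -1, 1],
 [1, 0, 0],
 [1, 1, 0]]
  V a = (5, 4, 3)
Solving gives a = (4, -1, 0).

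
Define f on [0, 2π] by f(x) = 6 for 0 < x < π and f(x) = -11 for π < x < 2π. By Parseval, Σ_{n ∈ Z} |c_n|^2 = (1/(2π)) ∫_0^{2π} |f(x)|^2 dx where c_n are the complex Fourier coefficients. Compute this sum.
Σ |c_n|^2 = 157/2

Parseval equates the L^2 energy of f (normalised by 1/(2π)) with the ℓ^2 sum of its Fourier coefficients: (1/(2π)) ∫_0^{2π} |f|^2 = Σ |c_n|^2.
Compute the left side: (1/(2π)) [∫_0^π 6^2 dx + ∫_π^{2π} (-11)^2 dx] = (1/(2π)) · (36π + 121π) = (36 + 121)/2 = 157/2.
So Σ_{n ∈ Z} |c_n|^2 = 157/2.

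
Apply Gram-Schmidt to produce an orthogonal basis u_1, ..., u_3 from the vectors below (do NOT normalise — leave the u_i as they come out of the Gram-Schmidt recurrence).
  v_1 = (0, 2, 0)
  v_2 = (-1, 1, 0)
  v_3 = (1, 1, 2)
Orthogonal basis:
  u_1 = (0, 2, 0)
  u_2 = (-1, 0, 0)
  u_3 = (0, 0, 2)

Apply the Gram-Schmidt recurrence
  u_1 = v_1
  u_i = v_i − Σ_{j<i} ((v_i · u_j) / (u_j · u_j)) · u_j.

Step by step this gives:
  u_1 = (0, 2, 0)
  u_2 = (-1, 0, 0)
  u_3 = (0, 0, 2)

Orthogonality check:
  u_2 · u_1 = 0 (should be 0)
  u_3 · u_1 = 0 (should be 0)
  u_3 · u_2 = 0 (should be 0)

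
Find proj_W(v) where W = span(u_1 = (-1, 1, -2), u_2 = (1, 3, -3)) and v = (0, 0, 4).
proj_W(v) = (24/25, -8/5, 68/25)

Set up U = [u_1 | ... | u_2] ∈ R^(3×2). The projector onto W = col(U) is P = U (U^T U)^(-1) U^T.
Compute U^T U =
  [6, 8]
  [8, 19],
and U^T v = (-8, -12).
Solve U^T U · c = U^T v for the coefficients: c = (-28/25, -4/25). The projection is proj_W(v) = U c.
Check: (v - proj_W(v)) · u_1 = 0  (should be 0).
Check: (v - proj_W(v)) · u_2 = 0  (should be 0).
Result: proj_W(v) = (24/25, -8/5, 68/25).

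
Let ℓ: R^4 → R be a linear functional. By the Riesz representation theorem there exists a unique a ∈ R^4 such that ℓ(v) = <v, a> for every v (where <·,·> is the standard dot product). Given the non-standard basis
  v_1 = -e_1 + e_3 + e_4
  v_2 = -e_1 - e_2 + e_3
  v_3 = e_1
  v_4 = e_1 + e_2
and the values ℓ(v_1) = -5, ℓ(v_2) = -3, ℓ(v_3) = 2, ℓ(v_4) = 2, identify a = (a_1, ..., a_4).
a = (2, 0, -1, -2)

Write a = (a_1, ..., a_4) in the standard basis. For each basis vector v_i, ℓ(v_i) = <v_i, a> is a linear equation in the a_j's. Collect the n equations into a matrix system V a = ℓ, where row i of V is v_i (expressed in the standard basis). Since V is invertible (lower-triangular with 1s on the diagonal, up to permutation), solve by back-substitution:
  V =
[[-1, 0, 1, 1],
 [-1, -1, 1, 0],
 [1, 0, 0, 0],
 [1, 1, 0, 0]]
  V a = (-5, -3, 2, 2)
Solving gives a = (2, 0, -1, -2).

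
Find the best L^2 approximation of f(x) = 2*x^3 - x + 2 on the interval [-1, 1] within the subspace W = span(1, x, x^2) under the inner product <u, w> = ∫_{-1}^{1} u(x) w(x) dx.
g(x) = x/5 + 2

The best approximation g ∈ W is the orthogonal projection of f onto W. Writing g = a_0 + a_1 x + a_2 x^2, the coefficients solve the normal equations G · a = b where
  G_{ij} = <φ_i, φ_j> and b_i = <f, φ_i>, with φ_0 = 1, φ_1 = x, φ_2 = x^2.
G =
  [2, 0, 2/3]
  [0, 2/3, 0]
  [2/3, 0, 2/5],
b = (4, 2/15, 4/3).
Solving gives a_0 = 2, a_1 = 1/5, a_2 = 0, so
  g(x) = x/5 + 2.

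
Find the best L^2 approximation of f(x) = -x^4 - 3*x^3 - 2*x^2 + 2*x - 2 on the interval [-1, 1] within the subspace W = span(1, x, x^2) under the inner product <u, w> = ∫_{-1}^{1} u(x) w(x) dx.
g(x) = -20*x^2/7 + x/5 - 67/35

The best approximation g ∈ W is the orthogonal projection of f onto W. Writing g = a_0 + a_1 x + a_2 x^2, the coefficients solve the normal equations G · a = b where
  G_{ij} = <φ_i, φ_j> and b_i = <f, φ_i>, with φ_0 = 1, φ_1 = x, φ_2 = x^2.
G =
  [2, 0, 2/3]
  [0, 2/3, 0]
  [2/3, 0, 2/5],
b = (-86/15, 2/15, -254/105).
Solving gives a_0 = -67/35, a_1 = 1/5, a_2 = -20/7, so
  g(x) = -20*x^2/7 + x/5 - 67/35.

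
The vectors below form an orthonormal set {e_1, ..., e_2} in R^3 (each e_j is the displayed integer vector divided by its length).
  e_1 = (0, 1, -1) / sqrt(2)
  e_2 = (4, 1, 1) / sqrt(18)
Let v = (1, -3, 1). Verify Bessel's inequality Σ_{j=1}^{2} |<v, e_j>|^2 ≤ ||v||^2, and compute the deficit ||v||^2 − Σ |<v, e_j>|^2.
Σ |<v, e_j>|^2 = 74/9; ||v||^2 = 11; deficit = 25/9

Write each e_j = u_j / sqrt(<u_j, u_j>) where u_j is the displayed integer vector. Then <v, e_j> = <v, u_j> / sqrt(<u_j, u_j>), so |<v, e_j>|^2 = <v, u_j>^2 / <u_j, u_j>.
Coefficients: <v, e_1> = -4/sqrt(2), <v, e_2> = 2/sqrt(18).
Square and sum: Σ |<v, e_j>|^2 = 74/9.
Compute ||v||^2 = v·v = 11.
Deficit = 11 − 74/9 = 25/9 ≥ 0, confirming Bessel's inequality. (The deficit equals ||v − Σ <v,e_j> e_j||^2, the squared distance from v to span{e_j}.)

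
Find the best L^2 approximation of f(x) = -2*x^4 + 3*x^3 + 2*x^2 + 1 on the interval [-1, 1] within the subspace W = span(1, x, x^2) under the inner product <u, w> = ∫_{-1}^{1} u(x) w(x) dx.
g(x) = 2*x^2/7 + 9*x/5 + 41/35

The best approximation g ∈ W is the orthogonal projection of f onto W. Writing g = a_0 + a_1 x + a_2 x^2, the coefficients solve the normal equations G · a = b where
  G_{ij} = <φ_i, φ_j> and b_i = <f, φ_i>, with φ_0 = 1, φ_1 = x, φ_2 = x^2.
G =
  [2, 0, 2/3]
  [0, 2/3, 0]
  [2/3, 0, 2/5],
b = (38/15, 6/5, 94/105).
Solving gives a_0 = 41/35, a_1 = 9/5, a_2 = 2/7, so
  g(x) = 2*x^2/7 + 9*x/5 + 41/35.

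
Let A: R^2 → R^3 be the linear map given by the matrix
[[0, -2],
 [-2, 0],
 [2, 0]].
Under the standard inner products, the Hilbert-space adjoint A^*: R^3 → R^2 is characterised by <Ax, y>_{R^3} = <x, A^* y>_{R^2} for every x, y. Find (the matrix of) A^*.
A^* = A^T =
[[0, -2, 2],
 [-2, 0, 0]]

For real matrices with standard dot products, the defining identity <Ax, y> = <x, A^* y> gives (Ax)^T y = x^T (A^*) y, i.e. x^T A^T y = x^T (A^*) y. Since this holds for all x, y, we must have A^* = A^T. Therefore
A^* =
[[0, -2, 2],
 [-2, 0, 0]].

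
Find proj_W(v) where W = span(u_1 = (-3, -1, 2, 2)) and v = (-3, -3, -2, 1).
proj_W(v) = (-5/3, -5/9, 10/9, 10/9)

Set up U = [u_1 | ... | u_1] ∈ R^(4×1). The projector onto W = col(U) is P = U (U^T U)^(-1) U^T.
Compute U^T U =
  [18],
and U^T v = (10).
Solve U^T U · c = U^T v for the coefficients: c = (5/9). The projection is proj_W(v) = U c.
Check: (v - proj_W(v)) · u_1 = 0  (should be 0).
Result: proj_W(v) = (-5/3, -5/9, 10/9, 10/9).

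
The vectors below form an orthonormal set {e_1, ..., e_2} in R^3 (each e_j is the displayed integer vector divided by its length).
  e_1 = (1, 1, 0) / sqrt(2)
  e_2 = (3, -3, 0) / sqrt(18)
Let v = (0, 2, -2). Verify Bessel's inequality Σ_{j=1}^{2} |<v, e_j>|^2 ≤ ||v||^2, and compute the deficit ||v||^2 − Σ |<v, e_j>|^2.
Σ |<v, e_j>|^2 = 4; ||v||^2 = 8; deficit = 4

Write each e_j = u_j / sqrt(<u_j, u_j>) where u_j is the displayed integer vector. Then <v, e_j> = <v, u_j> / sqrt(<u_j, u_j>), so |<v, e_j>|^2 = <v, u_j>^2 / <u_j, u_j>.
Coefficients: <v, e_1> = 2/sqrt(2), <v, e_2> = -6/sqrt(18).
Square and sum: Σ |<v, e_j>|^2 = 4.
Compute ||v||^2 = v·v = 8.
Deficit = 8 − 4 = 4 ≥ 0, confirming Bessel's inequality. (The deficit equals ||v − Σ <v,e_j> e_j||^2, the squared distance from v to span{e_j}.)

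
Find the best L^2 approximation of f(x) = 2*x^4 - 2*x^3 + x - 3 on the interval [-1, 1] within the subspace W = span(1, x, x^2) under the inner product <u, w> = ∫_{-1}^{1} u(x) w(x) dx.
g(x) = 12*x^2/7 - x/5 - 111/35

The best approximation g ∈ W is the orthogonal projection of f onto W. Writing g = a_0 + a_1 x + a_2 x^2, the coefficients solve the normal equations G · a = b where
  G_{ij} = <φ_i, φ_j> and b_i = <f, φ_i>, with φ_0 = 1, φ_1 = x, φ_2 = x^2.
G =
  [2, 0, 2/3]
  [0, 2/3, 0]
  [2/3, 0, 2/5],
b = (-26/5, -2/15, -10/7).
Solving gives a_0 = -111/35, a_1 = -1/5, a_2 = 12/7, so
  g(x) = 12*x^2/7 - x/5 - 111/35.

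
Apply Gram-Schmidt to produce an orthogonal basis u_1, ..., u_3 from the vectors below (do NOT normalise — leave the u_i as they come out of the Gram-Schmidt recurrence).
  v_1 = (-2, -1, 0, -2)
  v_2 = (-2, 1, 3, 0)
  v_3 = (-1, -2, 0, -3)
Orthogonal basis:
  u_1 = (-2, -1, 0, -2)
  u_2 = (-4/3, 4/3, 3, 2/3)
  u_3 = (103/117, -64/117, 10/13, -71/117)

Apply the Gram-Schmidt recurrence
  u_1 = v_1
  u_i = v_i − Σ_{j<i} ((v_i · u_j) / (u_j · u_j)) · u_j.

Step by step this gives:
  u_1 = (-2, -1, 0, -2)
  u_2 = (-4/3, 4/3, 3, 2/3)
  u_3 = (103/117, -64/117, 10/13, -71/117)

Orthogonality check:
  u_2 · u_1 = 0 (should be 0)
  u_3 · u_1 = 0 (should be 0)
  u_3 · u_2 = 0 (should be 0)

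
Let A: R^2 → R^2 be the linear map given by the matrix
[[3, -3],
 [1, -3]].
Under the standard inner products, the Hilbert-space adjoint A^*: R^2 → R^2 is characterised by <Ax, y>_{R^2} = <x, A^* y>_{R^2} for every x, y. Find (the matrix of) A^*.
A^* = A^T =
[[3, 1],
 [-3, -3]]

For real matrices with standard dot products, the defining identity <Ax, y> = <x, A^* y> gives (Ax)^T y = x^T (A^*) y, i.e. x^T A^T y = x^T (A^*) y. Since this holds for all x, y, we must have A^* = A^T. Therefore
A^* =
[[3, 1],
 [-3, -3]].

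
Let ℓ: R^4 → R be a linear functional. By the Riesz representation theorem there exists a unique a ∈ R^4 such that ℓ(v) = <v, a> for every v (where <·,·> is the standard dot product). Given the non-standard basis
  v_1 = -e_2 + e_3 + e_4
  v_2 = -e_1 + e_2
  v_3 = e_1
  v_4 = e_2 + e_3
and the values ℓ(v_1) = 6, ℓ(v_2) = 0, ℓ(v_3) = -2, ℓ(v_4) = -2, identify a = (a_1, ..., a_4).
a = (-2, -2, 0, 4)

Write a = (a_1, ..., a_4) in the standard basis. For each basis vector v_i, ℓ(v_i) = <v_i, a> is a linear equation in the a_j's. Collect the n equations into a matrix system V a = ℓ, where row i of V is v_i (expressed in the standard basis). Since V is invertible (lower-triangular with 1s on the diagonal, up to permutation), solve by back-substitution:
  V =
[[0, -1, 1, 1],
 [-1, 1, 0, 0],
 [1, 0, 0, 0],
 [0, 1, 1, 0]]
  V a = (6, 0, -2, -2)
Solving gives a = (-2, -2, 0, 4).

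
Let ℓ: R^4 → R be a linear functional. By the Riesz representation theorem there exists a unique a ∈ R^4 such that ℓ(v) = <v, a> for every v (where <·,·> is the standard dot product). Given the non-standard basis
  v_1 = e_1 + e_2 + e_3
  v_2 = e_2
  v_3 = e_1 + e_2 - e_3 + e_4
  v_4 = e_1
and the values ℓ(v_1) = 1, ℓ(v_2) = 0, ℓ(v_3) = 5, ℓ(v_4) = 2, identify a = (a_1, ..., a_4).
a = (2, 0, -1, 2)

Write a = (a_1, ..., a_4) in the standard basis. For each basis vector v_i, ℓ(v_i) = <v_i, a> is a linear equation in the a_j's. Collect the n equations into a matrix system V a = ℓ, where row i of V is v_i (expressed in the standard basis). Since V is invertible (lower-triangular with 1s on the diagonal, up to permutation), solve by back-substitution:
  V =
[[1, 1, 1, 0],
 [0, 1, 0, 0],
 [1, 1, -1, 1],
 [1, 0, 0, 0]]
  V a = (1, 0, 5, 2)
Solving gives a = (2, 0, -1, 2).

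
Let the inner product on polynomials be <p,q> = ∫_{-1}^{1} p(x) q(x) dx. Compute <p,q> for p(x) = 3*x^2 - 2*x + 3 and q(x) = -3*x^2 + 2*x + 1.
<p,q> = -64/15

Expand the product: p(x)·q(x) = -9*x^4 + 12*x^3 - 10*x^2 + 4*x + 3.
∫_{-1}^{1} of each monomial x^k gives [2/(k+1) if k even, 0 if k odd]. Integrating term-by-term (or equivalently evaluating the antiderivative F(x) = -9*x^5/5 + 3*x^4 - 10*x^3/3 + 2*x^2 + 3*x at the endpoints):
  F(1) − F(−1) = 43/15 − (107/15) = -64/15.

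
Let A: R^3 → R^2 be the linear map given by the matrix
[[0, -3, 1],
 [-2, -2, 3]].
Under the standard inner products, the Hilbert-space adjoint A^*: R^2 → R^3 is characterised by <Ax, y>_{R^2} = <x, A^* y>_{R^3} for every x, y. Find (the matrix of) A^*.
A^* = A^T =
[[0, -2],
 [-3, -2],
 [1, 3]]

For real matrices with standard dot products, the defining identity <Ax, y> = <x, A^* y> gives (Ax)^T y = x^T (A^*) y, i.e. x^T A^T y = x^T (A^*) y. Since this holds for all x, y, we must have A^* = A^T. Therefore
A^* =
[[0, -2],
 [-3, -2],
 [1, 3]].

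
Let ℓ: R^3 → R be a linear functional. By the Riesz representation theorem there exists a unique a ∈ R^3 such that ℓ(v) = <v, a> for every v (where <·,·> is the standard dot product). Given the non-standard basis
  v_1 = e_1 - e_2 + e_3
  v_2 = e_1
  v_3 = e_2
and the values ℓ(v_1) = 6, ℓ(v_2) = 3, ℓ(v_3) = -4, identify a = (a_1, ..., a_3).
a = (3, -4, -1)

Write a = (a_1, ..., a_3) in the standard basis. For each basis vector v_i, ℓ(v_i) = <v_i, a> is a linear equation in the a_j's. Collect the n equations into a matrix system V a = ℓ, where row i of V is v_i (expressed in the standard basis). Since V is invertible (lower-triangular with 1s on the diagonal, up to permutation), solve by back-substitution:
  V =
[[1, -1, 1],
 [1, 0, 0],
 [0, 1, 0]]
  V a = (6, 3, -4)
Solving gives a = (3, -4, -1).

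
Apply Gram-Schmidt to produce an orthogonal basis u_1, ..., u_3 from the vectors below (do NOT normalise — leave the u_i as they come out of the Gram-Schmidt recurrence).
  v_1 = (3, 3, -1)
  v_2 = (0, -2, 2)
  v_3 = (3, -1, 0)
Orthogonal basis:
  u_1 = (3, 3, -1)
  u_2 = (24/19, -14/19, 30/19)
  u_3 = (9/11, -27/22, -27/22)

Apply the Gram-Schmidt recurrence
  u_1 = v_1
  u_i = v_i − Σ_{j<i} ((v_i · u_j) / (u_j · u_j)) · u_j.

Step by step this gives:
  u_1 = (3, 3, -1)
  u_2 = (24/19, -14/19, 30/19)
  u_3 = (9/11, -27/22, -27/22)

Orthogonality check:
  u_2 · u_1 = 0 (should be 0)
  u_3 · u_1 = 0 (should be 0)
  u_3 · u_2 = 0 (should be 0)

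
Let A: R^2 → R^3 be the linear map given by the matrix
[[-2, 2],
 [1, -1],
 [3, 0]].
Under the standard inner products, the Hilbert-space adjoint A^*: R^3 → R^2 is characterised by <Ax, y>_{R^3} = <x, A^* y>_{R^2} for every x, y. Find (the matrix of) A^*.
A^* = A^T =
[[-2, 1, 3],
 [2, -1, 0]]

For real matrices with standard dot products, the defining identity <Ax, y> = <x, A^* y> gives (Ax)^T y = x^T (A^*) y, i.e. x^T A^T y = x^T (A^*) y. Since this holds for all x, y, we must have A^* = A^T. Therefore
A^* =
[[-2, 1, 3],
 [2, -1, 0]].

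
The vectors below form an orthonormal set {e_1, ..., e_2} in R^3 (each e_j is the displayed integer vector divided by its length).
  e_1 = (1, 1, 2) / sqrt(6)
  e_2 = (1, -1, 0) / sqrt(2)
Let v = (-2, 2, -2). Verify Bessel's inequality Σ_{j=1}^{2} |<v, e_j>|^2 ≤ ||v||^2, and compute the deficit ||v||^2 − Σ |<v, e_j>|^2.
Σ |<v, e_j>|^2 = 32/3; ||v||^2 = 12; deficit = 4/3

Write each e_j = u_j / sqrt(<u_j, u_j>) where u_j is the displayed integer vector. Then <v, e_j> = <v, u_j> / sqrt(<u_j, u_j>), so |<v, e_j>|^2 = <v, u_j>^2 / <u_j, u_j>.
Coefficients: <v, e_1> = -4/sqrt(6), <v, e_2> = -4/sqrt(2).
Square and sum: Σ |<v, e_j>|^2 = 32/3.
Compute ||v||^2 = v·v = 12.
Deficit = 12 − 32/3 = 4/3 ≥ 0, confirming Bessel's inequality. (The deficit equals ||v − Σ <v,e_j> e_j||^2, the squared distance from v to span{e_j}.)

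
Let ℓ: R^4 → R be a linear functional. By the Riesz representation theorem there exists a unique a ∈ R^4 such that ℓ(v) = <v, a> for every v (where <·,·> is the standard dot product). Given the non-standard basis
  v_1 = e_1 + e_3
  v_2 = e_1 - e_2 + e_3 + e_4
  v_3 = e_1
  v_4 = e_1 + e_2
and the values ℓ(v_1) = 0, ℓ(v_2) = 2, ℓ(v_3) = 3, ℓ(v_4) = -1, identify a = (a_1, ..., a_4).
a = (3, -4, -3, -2)

Write a = (a_1, ..., a_4) in the standard basis. For each basis vector v_i, ℓ(v_i) = <v_i, a> is a linear equation in the a_j's. Collect the n equations into a matrix system V a = ℓ, where row i of V is v_i (expressed in the standard basis). Since V is invertible (lower-triangular with 1s on the diagonal, up to permutation), solve by back-substitution:
  V =
[[1, 0, 1, 0],
 [1, -1, 1, 1],
 [1, 0, 0, 0],
 [1, 1, 0, 0]]
  V a = (0, 2, 3, -1)
Solving gives a = (3, -4, -3, -2).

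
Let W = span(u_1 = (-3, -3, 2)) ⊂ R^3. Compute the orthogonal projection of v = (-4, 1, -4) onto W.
proj_W(v) = (-3/22, -3/22, 1/11)

Set up U = [u_1 | ... | u_1] ∈ R^(3×1). The projector onto W = col(U) is P = U (U^T U)^(-1) U^T.
Compute U^T U =
  [22],
and U^T v = (1).
Solve U^T U · c = U^T v for the coefficients: c = (1/22). The projection is proj_W(v) = U c.
Check: (v - proj_W(v)) · u_1 = 0  (should be 0).
Result: proj_W(v) = (-3/22, -3/22, 1/11).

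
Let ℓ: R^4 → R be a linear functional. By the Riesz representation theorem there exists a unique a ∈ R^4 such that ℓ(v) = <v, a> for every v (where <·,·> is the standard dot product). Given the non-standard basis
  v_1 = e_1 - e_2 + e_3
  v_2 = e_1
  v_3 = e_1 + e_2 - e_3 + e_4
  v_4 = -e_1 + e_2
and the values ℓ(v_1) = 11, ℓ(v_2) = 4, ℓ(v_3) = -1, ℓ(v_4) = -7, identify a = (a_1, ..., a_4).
a = (4, -3, 4, 2)

Write a = (a_1, ..., a_4) in the standard basis. For each basis vector v_i, ℓ(v_i) = <v_i, a> is a linear equation in the a_j's. Collect the n equations into a matrix system V a = ℓ, where row i of V is v_i (expressed in the standard basis). Since V is invertible (lower-triangular with 1s on the diagonal, up to permutation), solve by back-substitution:
  V =
[[1, -1, 1, 0],
 [1, 0, 0, 0],
 [1, 1, -1, 1],
 [-1, 1, 0, 0]]
  V a = (11, 4, -1, -7)
Solving gives a = (4, -3, 4, 2).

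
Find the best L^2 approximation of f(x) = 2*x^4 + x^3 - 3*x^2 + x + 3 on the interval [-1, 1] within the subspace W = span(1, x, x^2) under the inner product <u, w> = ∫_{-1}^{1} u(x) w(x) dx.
g(x) = -9*x^2/7 + 8*x/5 + 99/35

The best approximation g ∈ W is the orthogonal projection of f onto W. Writing g = a_0 + a_1 x + a_2 x^2, the coefficients solve the normal equations G · a = b where
  G_{ij} = <φ_i, φ_j> and b_i = <f, φ_i>, with φ_0 = 1, φ_1 = x, φ_2 = x^2.
G =
  [2, 0, 2/3]
  [0, 2/3, 0]
  [2/3, 0, 2/5],
b = (24/5, 16/15, 48/35).
Solving gives a_0 = 99/35, a_1 = 8/5, a_2 = -9/7, so
  g(x) = -9*x^2/7 + 8*x/5 + 99/35.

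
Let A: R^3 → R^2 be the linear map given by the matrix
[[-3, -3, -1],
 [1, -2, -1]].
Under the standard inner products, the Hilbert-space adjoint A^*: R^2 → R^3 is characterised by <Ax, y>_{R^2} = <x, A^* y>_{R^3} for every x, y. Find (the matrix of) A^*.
A^* = A^T =
[[-3, 1],
 [-3, -2],
 [-1, -1]]

For real matrices with standard dot products, the defining identity <Ax, y> = <x, A^* y> gives (Ax)^T y = x^T (A^*) y, i.e. x^T A^T y = x^T (A^*) y. Since this holds for all x, y, we must have A^* = A^T. Therefore
A^* =
[[-3, 1],
 [-3, -2],
 [-1, -1]].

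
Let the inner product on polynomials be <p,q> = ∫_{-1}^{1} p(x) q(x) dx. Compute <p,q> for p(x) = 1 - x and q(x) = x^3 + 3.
<p,q> = 28/5

Expand the product: p(x)·q(x) = -x^4 + x^3 - 3*x + 3.
∫_{-1}^{1} of each monomial x^k gives [2/(k+1) if k even, 0 if k odd]. Integrating term-by-term (or equivalently evaluating the antiderivative F(x) = -x^5/5 + x^4/4 - 3*x^2/2 + 3*x at the endpoints):
  F(1) − F(−1) = 31/20 − (-81/20) = 28/5.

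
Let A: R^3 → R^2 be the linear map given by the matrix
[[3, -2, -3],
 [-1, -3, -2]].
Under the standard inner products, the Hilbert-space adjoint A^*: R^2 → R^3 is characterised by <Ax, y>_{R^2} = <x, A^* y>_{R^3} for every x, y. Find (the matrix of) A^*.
A^* = A^T =
[[3, -1],
 [-2, -3],
 [-3, -2]]

For real matrices with standard dot products, the defining identity <Ax, y> = <x, A^* y> gives (Ax)^T y = x^T (A^*) y, i.e. x^T A^T y = x^T (A^*) y. Since this holds for all x, y, we must have A^* = A^T. Therefore
A^* =
[[3, -1],
 [-2, -3],
 [-3, -2]].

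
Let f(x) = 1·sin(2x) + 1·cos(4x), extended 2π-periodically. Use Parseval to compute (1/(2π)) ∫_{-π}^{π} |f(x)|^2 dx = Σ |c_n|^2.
Σ |c_n|^2 = 1

Expand |f|^2 and use orthogonality of {sin(nx), cos(mx)} on [-π, π]:
  ∫_{-π}^{π} sin(nx)^2 dx = π, ∫ cos(mx)^2 dx = π, and cross terms integrate to 0.
So ∫_{-π}^{π} f(x)^2 dx = 1^2 · π + 1^2 · π = (1 + 1)π.
Divide by 2π: (1 + 1)/2 = 1.
By Parseval, this equals Σ |c_n|^2.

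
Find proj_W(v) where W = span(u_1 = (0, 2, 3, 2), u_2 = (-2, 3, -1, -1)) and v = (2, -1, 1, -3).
proj_W(v) = (80/127, -190/127, -65/127, -30/127)

Set up U = [u_1 | ... | u_2] ∈ R^(4×2). The projector onto W = col(U) is P = U (U^T U)^(-1) U^T.
Compute U^T U =
  [17, 1]
  [1, 15],
and U^T v = (-5, -5).
Solve U^T U · c = U^T v for the coefficients: c = (-35/127, -40/127). The projection is proj_W(v) = U c.
Check: (v - proj_W(v)) · u_1 = 0  (should be 0).
Check: (v - proj_W(v)) · u_2 = 0  (should be 0).
Result: proj_W(v) = (80/127, -190/127, -65/127, -30/127).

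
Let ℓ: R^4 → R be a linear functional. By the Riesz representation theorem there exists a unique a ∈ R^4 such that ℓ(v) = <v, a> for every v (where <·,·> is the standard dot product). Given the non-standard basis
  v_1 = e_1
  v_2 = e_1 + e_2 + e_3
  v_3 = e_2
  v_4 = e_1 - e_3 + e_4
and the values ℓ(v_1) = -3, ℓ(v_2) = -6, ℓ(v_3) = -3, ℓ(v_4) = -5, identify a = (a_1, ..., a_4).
a = (-3, -3, 0, -2)

Write a = (a_1, ..., a_4) in the standard basis. For each basis vector v_i, ℓ(v_i) = <v_i, a> is a linear equation in the a_j's. Collect the n equations into a matrix system V a = ℓ, where row i of V is v_i (expressed in the standard basis). Since V is invertible (lower-triangular with 1s on the diagonal, up to permutation), solve by back-substitution:
  V =
[[1, 0, 0, 0],
 [1, 1, 1, 0],
 [0, 1, 0, 0],
 [1, 0, -1, 1]]
  V a = (-3, -6, -3, -5)
Solving gives a = (-3, -3, 0, -2).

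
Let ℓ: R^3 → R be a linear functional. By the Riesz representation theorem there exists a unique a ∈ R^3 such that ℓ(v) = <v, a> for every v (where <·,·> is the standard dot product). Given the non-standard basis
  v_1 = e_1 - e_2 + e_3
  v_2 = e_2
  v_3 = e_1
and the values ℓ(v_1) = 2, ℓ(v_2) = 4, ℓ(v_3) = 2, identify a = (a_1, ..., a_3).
a = (2, 4, 4)

Write a = (a_1, ..., a_3) in the standard basis. For each basis vector v_i, ℓ(v_i) = <v_i, a> is a linear equation in the a_j's. Collect the n equations into a matrix system V a = ℓ, where row i of V is v_i (expressed in the standard basis). Since V is invertible (lower-triangular with 1s on the diagonal, up to permutation), solve by back-substitution:
  V =
[[1, -1, 1],
 [0, 1, 0],
 [1, 0, 0]]
  V a = (2, 4, 2)
Solving gives a = (2, 4, 4).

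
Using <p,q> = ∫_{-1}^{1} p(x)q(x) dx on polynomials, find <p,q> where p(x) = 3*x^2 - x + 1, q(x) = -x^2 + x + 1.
<p,q> = 22/15

Expand the product: p(x)·q(x) = -3*x^4 + 4*x^3 + x^2 + 1.
∫_{-1}^{1} of each monomial x^k gives [2/(k+1) if k even, 0 if k odd]. Integrating term-by-term (or equivalently evaluating the antiderivative F(x) = -3*x^5/5 + x^4 + x^3/3 + x at the endpoints):
  F(1) − F(−1) = 26/15 − (4/15) = 22/15.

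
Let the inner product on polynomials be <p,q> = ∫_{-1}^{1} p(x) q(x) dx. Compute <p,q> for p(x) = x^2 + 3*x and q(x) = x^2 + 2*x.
<p,q> = 22/5

Expand the product: p(x)·q(x) = x^4 + 5*x^3 + 6*x^2.
∫_{-1}^{1} of each monomial x^k gives [2/(k+1) if k even, 0 if k odd]. Integrating term-by-term (or equivalently evaluating the antiderivative F(x) = x^5/5 + 5*x^4/4 + 2*x^3 at the endpoints):
  F(1) − F(−1) = 69/20 − (-19/20) = 22/5.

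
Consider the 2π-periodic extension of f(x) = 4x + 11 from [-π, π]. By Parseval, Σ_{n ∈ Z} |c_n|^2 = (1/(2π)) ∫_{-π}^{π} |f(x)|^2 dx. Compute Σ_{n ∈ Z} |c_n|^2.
Σ |c_n|^2 = 16π^2/3 + 121

Expand and integrate term by term over [-π, π]:
  ∫ (4x)^2 dx = 16·(2π^3/3); ∫ 2·4·(11)·x dx = 0 (odd integrand); ∫ 11^2 dx = 121·2π.
So (1/(2π)) ∫_{-π}^{π} (4x + 11)^2 dx = 16π^2/3 + 121 = 16π^2/3 + 121.
Parseval ⇒ Σ |c_n|^2 = 16π^2/3 + 121.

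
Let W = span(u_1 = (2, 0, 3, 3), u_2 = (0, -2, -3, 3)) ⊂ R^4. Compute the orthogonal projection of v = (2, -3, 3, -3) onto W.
proj_W(v) = (4/11, 12/11, 24/11, -12/11)

Set up U = [u_1 | ... | u_2] ∈ R^(4×2). The projector onto W = col(U) is P = U (U^T U)^(-1) U^T.
Compute U^T U =
  [22, 0]
  [0, 22],
and U^T v = (4, -12).
Solve U^T U · c = U^T v for the coefficients: c = (2/11, -6/11). The projection is proj_W(v) = U c.
Check: (v - proj_W(v)) · u_1 = 0  (should be 0).
Check: (v - proj_W(v)) · u_2 = 0  (should be 0).
Result: proj_W(v) = (4/11, 12/11, 24/11, -12/11).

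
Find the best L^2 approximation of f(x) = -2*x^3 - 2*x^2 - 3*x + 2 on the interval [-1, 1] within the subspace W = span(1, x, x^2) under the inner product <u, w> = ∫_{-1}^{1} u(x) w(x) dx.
g(x) = -2*x^2 - 21*x/5 + 2

The best approximation g ∈ W is the orthogonal projection of f onto W. Writing g = a_0 + a_1 x + a_2 x^2, the coefficients solve the normal equations G · a = b where
  G_{ij} = <φ_i, φ_j> and b_i = <f, φ_i>, with φ_0 = 1, φ_1 = x, φ_2 = x^2.
G =
  [2, 0, 2/3]
  [0, 2/3, 0]
  [2/3, 0, 2/5],
b = (8/3, -14/5, 8/15).
Solving gives a_0 = 2, a_1 = -21/5, a_2 = -2, so
  g(x) = -2*x^2 - 21*x/5 + 2.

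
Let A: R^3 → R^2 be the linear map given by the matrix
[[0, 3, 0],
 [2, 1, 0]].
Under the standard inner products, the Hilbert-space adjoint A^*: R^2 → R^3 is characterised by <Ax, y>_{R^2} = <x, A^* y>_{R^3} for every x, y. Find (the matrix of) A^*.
A^* = A^T =
[[0, 2],
 [3, 1],
 [0, 0]]

For real matrices with standard dot products, the defining identity <Ax, y> = <x, A^* y> gives (Ax)^T y = x^T (A^*) y, i.e. x^T A^T y = x^T (A^*) y. Since this holds for all x, y, we must have A^* = A^T. Therefore
A^* =
[[0, 2],
 [3, 1],
 [0, 0]].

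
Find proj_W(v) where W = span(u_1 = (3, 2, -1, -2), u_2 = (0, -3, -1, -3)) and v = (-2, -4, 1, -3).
proj_W(v) = (-573/341, -1489/341, -178/341, -725/341)

Set up U = [u_1 | ... | u_2] ∈ R^(4×2). The projector onto W = col(U) is P = U (U^T U)^(-1) U^T.
Compute U^T U =
  [18, 1]
  [1, 19],
and U^T v = (-9, 20).
Solve U^T U · c = U^T v for the coefficients: c = (-191/341, 369/341). The projection is proj_W(v) = U c.
Check: (v - proj_W(v)) · u_1 = 0  (should be 0).
Check: (v - proj_W(v)) · u_2 = 0  (should be 0).
Result: proj_W(v) = (-573/341, -1489/341, -178/341, -725/341).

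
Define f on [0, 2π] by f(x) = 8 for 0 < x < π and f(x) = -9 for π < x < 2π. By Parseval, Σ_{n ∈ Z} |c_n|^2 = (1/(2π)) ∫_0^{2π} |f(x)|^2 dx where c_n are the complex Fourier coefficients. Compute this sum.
Σ |c_n|^2 = 145/2

Parseval equates the L^2 energy of f (normalised by 1/(2π)) with the ℓ^2 sum of its Fourier coefficients: (1/(2π)) ∫_0^{2π} |f|^2 = Σ |c_n|^2.
Compute the left side: (1/(2π)) [∫_0^π 8^2 dx + ∫_π^{2π} (-9)^2 dx] = (1/(2π)) · (64π + 81π) = (64 + 81)/2 = 145/2.
So Σ_{n ∈ Z} |c_n|^2 = 145/2.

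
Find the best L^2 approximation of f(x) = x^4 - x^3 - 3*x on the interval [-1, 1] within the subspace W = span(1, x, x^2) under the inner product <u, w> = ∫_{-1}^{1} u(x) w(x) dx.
g(x) = 6*x^2/7 - 18*x/5 - 3/35

The best approximation g ∈ W is the orthogonal projection of f onto W. Writing g = a_0 + a_1 x + a_2 x^2, the coefficients solve the normal equations G · a = b where
  G_{ij} = <φ_i, φ_j> and b_i = <f, φ_i>, with φ_0 = 1, φ_1 = x, φ_2 = x^2.
G =
  [2, 0, 2/3]
  [0, 2/3, 0]
  [2/3, 0, 2/5],
b = (2/5, -12/5, 2/7).
Solving gives a_0 = -3/35, a_1 = -18/5, a_2 = 6/7, so
  g(x) = 6*x^2/7 - 18*x/5 - 3/35.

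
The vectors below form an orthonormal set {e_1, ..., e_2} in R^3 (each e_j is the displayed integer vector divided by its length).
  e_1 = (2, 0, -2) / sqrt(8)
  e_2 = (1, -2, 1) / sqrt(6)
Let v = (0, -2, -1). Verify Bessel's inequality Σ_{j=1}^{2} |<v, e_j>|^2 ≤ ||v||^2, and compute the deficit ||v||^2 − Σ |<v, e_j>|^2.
Σ |<v, e_j>|^2 = 2; ||v||^2 = 5; deficit = 3

Write each e_j = u_j / sqrt(<u_j, u_j>) where u_j is the displayed integer vector. Then <v, e_j> = <v, u_j> / sqrt(<u_j, u_j>), so |<v, e_j>|^2 = <v, u_j>^2 / <u_j, u_j>.
Coefficients: <v, e_1> = 2/sqrt(8), <v, e_2> = 3/sqrt(6).
Square and sum: Σ |<v, e_j>|^2 = 2.
Compute ||v||^2 = v·v = 5.
Deficit = 5 − 2 = 3 ≥ 0, confirming Bessel's inequality. (The deficit equals ||v − Σ <v,e_j> e_j||^2, the squared distance from v to span{e_j}.)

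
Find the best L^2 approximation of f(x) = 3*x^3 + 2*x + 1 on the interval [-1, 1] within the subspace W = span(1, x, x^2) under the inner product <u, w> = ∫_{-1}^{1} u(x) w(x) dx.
g(x) = 19*x/5 + 1

The best approximation g ∈ W is the orthogonal projection of f onto W. Writing g = a_0 + a_1 x + a_2 x^2, the coefficients solve the normal equations G · a = b where
  G_{ij} = <φ_i, φ_j> and b_i = <f, φ_i>, with φ_0 = 1, φ_1 = x, φ_2 = x^2.
G =
  [2, 0, 2/3]
  [0, 2/3, 0]
  [2/3, 0, 2/5],
b = (2, 38/15, 2/3).
Solving gives a_0 = 1, a_1 = 19/5, a_2 = 0, so
  g(x) = 19*x/5 + 1.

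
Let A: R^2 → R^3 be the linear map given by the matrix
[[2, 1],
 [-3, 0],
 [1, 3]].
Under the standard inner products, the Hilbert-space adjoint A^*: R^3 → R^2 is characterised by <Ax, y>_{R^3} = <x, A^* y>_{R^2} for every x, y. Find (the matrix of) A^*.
A^* = A^T =
[[2, -3, 1],
 [1, 0, 3]]

For real matrices with standard dot products, the defining identity <Ax, y> = <x, A^* y> gives (Ax)^T y = x^T (A^*) y, i.e. x^T A^T y = x^T (A^*) y. Since this holds for all x, y, we must have A^* = A^T. Therefore
A^* =
[[2, -3, 1],
 [1, 0, 3]].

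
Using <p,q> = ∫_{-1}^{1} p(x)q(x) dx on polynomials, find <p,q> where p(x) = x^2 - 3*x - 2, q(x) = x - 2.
<p,q> = 14/3

Expand the product: p(x)·q(x) = x^3 - 5*x^2 + 4*x + 4.
∫_{-1}^{1} of each monomial x^k gives [2/(k+1) if k even, 0 if k odd]. Integrating term-by-term (or equivalently evaluating the antiderivative F(x) = x^4/4 - 5*x^3/3 + 2*x^2 + 4*x at the endpoints):
  F(1) − F(−1) = 55/12 − (-1/12) = 14/3.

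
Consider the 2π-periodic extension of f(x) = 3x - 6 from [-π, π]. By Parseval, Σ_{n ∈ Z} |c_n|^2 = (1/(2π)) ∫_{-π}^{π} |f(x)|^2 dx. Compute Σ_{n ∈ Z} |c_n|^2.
Σ |c_n|^2 = 3π^2 + 36

Expand and integrate term by term over [-π, π]:
  ∫ (3x)^2 dx = 9·(2π^3/3); ∫ 2·3·(-6)·x dx = 0 (odd integrand); ∫ (-6)^2 dx = 36·2π.
So (1/(2π)) ∫_{-π}^{π} (3x - 6)^2 dx = 9π^2/3 + 36 = 3π^2 + 36.
Parseval ⇒ Σ |c_n|^2 = 3π^2 + 36.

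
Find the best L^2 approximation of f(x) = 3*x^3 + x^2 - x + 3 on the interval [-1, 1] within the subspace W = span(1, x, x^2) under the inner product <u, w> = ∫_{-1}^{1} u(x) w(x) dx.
g(x) = x^2 + 4*x/5 + 3

The best approximation g ∈ W is the orthogonal projection of f onto W. Writing g = a_0 + a_1 x + a_2 x^2, the coefficients solve the normal equations G · a = b where
  G_{ij} = <φ_i, φ_j> and b_i = <f, φ_i>, with φ_0 = 1, φ_1 = x, φ_2 = x^2.
G =
  [2, 0, 2/3]
  [0, 2/3, 0]
  [2/3, 0, 2/5],
b = (20/3, 8/15, 12/5).
Solving gives a_0 = 3, a_1 = 4/5, a_2 = 1, so
  g(x) = x^2 + 4*x/5 + 3.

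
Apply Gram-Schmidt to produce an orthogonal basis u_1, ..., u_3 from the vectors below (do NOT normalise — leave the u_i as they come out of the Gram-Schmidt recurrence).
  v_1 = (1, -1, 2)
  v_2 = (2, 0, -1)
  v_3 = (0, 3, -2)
Orthogonal basis:
  u_1 = (1, -1, 2)
  u_2 = (2, 0, -1)
  u_3 = (11/30, 11/6, 11/15)

Apply the Gram-Schmidt recurrence
  u_1 = v_1
  u_i = v_i − Σ_{j<i} ((v_i · u_j) / (u_j · u_j)) · u_j.

Step by step this gives:
  u_1 = (1, -1, 2)
  u_2 = (2, 0, -1)
  u_3 = (11/30, 11/6, 11/15)

Orthogonality check:
  u_2 · u_1 = 0 (should be 0)
  u_3 · u_1 = 0 (should be 0)
  u_3 · u_2 = 0 (should be 0)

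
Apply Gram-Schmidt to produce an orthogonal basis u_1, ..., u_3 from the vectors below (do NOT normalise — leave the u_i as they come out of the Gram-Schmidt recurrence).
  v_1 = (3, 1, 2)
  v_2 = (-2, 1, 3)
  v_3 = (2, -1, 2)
Orthogonal basis:
  u_1 = (3, 1, 2)
  u_2 = (-31/14, 13/14, 20/7)
  u_3 = (5/39, -5/3, 25/39)

Apply the Gram-Schmidt recurrence
  u_1 = v_1
  u_i = v_i − Σ_{j<i} ((v_i · u_j) / (u_j · u_j)) · u_j.

Step by step this gives:
  u_1 = (3, 1, 2)
  u_2 = (-31/14, 13/14, 20/7)
  u_3 = (5/39, -5/3, 25/39)

Orthogonality check:
  u_2 · u_1 = 0 (should be 0)
  u_3 · u_1 = 0 (should be 0)
  u_3 · u_2 = 0 (should be 0)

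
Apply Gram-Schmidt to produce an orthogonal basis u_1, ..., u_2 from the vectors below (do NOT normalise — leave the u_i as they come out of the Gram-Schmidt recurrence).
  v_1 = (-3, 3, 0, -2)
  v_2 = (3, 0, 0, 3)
Orthogonal basis:
  u_1 = (-3, 3, 0, -2)
  u_2 = (21/22, 45/22, 0, 18/11)

Apply the Gram-Schmidt recurrence
  u_1 = v_1
  u_i = v_i − Σ_{j<i} ((v_i · u_j) / (u_j · u_j)) · u_j.

Step by step this gives:
  u_1 = (-3, 3, 0, -2)
  u_2 = (21/22, 45/22, 0, 18/11)

Orthogonality check:
  u_2 · u_1 = 0 (should be 0)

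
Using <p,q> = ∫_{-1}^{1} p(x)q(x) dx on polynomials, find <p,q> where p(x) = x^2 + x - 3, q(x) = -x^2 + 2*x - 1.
<p,q> = 124/15

Expand the product: p(x)·q(x) = -x^4 + x^3 + 4*x^2 - 7*x + 3.
∫_{-1}^{1} of each monomial x^k gives [2/(k+1) if k even, 0 if k odd]. Integrating term-by-term (or equivalently evaluating the antiderivative F(x) = -x^5/5 + x^4/4 + 4*x^3/3 - 7*x^2/2 + 3*x at the endpoints):
  F(1) − F(−1) = 53/60 − (-443/60) = 124/15.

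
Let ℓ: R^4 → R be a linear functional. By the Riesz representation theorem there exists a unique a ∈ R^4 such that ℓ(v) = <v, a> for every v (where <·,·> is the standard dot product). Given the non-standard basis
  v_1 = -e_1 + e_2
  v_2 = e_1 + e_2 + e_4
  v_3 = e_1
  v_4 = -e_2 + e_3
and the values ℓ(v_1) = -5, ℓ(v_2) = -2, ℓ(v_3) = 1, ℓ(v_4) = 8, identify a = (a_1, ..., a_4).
a = (1, -4, 4, 1)

Write a = (a_1, ..., a_4) in the standard basis. For each basis vector v_i, ℓ(v_i) = <v_i, a> is a linear equation in the a_j's. Collect the n equations into a matrix system V a = ℓ, where row i of V is v_i (expressed in the standard basis). Since V is invertible (lower-triangular with 1s on the diagonal, up to permutation), solve by back-substitution:
  V =
[[-1, 1, 0, 0],
 [1, 1, 0, 1],
 [1, 0, 0, 0],
 [0, -1, 1, 0]]
  V a = (-5, -2, 1, 8)
Solving gives a = (1, -4, 4, 1).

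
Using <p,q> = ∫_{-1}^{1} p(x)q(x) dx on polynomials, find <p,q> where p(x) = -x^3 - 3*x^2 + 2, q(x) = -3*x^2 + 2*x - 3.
<p,q> = -36/5

Expand the product: p(x)·q(x) = 3*x^5 + 7*x^4 - 3*x^3 + 3*x^2 + 4*x - 6.
∫_{-1}^{1} of each monomial x^k gives [2/(k+1) if k even, 0 if k odd]. Integrating term-by-term (or equivalently evaluating the antiderivative F(x) = x^6/2 + 7*x^5/5 - 3*x^4/4 + x^3 + 2*x^2 - 6*x at the endpoints):
  F(1) − F(−1) = -37/20 − (107/20) = -36/5.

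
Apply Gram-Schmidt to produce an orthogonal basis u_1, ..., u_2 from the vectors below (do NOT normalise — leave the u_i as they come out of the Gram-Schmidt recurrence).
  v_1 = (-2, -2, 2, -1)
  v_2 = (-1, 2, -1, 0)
Orthogonal basis:
  u_1 = (-2, -2, 2, -1)
  u_2 = (-21/13, 18/13, -5/13, -4/13)

Apply the Gram-Schmidt recurrence
  u_1 = v_1
  u_i = v_i − Σ_{j<i} ((v_i · u_j) / (u_j · u_j)) · u_j.

Step by step this gives:
  u_1 = (-2, -2, 2, -1)
  u_2 = (-21/13, 18/13, -5/13, -4/13)

Orthogonality check:
  u_2 · u_1 = 0 (should be 0)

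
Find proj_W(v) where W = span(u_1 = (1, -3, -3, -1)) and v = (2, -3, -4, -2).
proj_W(v) = (5/4, -15/4, -15/4, -5/4)

Set up U = [u_1 | ... | u_1] ∈ R^(4×1). The projector onto W = col(U) is P = U (U^T U)^(-1) U^T.
Compute U^T U =
  [20],
and U^T v = (25).
Solve U^T U · c = U^T v for the coefficients: c = (5/4). The projection is proj_W(v) = U c.
Check: (v - proj_W(v)) · u_1 = 0  (should be 0).
Result: proj_W(v) = (5/4, -15/4, -15/4, -5/4).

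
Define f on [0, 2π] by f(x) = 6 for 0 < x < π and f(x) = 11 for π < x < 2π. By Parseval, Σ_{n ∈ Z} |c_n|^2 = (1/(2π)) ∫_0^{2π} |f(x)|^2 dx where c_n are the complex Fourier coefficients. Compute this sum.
Σ |c_n|^2 = 157/2

Parseval equates the L^2 energy of f (normalised by 1/(2π)) with the ℓ^2 sum of its Fourier coefficients: (1/(2π)) ∫_0^{2π} |f|^2 = Σ |c_n|^2.
Compute the left side: (1/(2π)) [∫_0^π 6^2 dx + ∫_π^{2π} 11^2 dx] = (1/(2π)) · (36π + 121π) = (36 + 121)/2 = 157/2.
So Σ_{n ∈ Z} |c_n|^2 = 157/2.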